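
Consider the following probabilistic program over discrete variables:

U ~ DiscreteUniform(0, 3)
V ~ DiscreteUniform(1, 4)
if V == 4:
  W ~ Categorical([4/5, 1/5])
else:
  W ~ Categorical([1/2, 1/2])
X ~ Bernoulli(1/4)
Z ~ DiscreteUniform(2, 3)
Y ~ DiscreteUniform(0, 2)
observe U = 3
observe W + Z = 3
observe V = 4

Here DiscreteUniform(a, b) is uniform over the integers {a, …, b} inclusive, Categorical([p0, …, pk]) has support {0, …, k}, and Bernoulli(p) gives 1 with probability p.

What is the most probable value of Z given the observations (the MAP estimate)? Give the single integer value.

Enumerate traces; 12 have nonzero weight after conditioning:
  (U=3, V=4, W=0, X=0, Z=3, Y=0) weight 1/160
  (U=3, V=4, W=0, X=0, Z=3, Y=1) weight 1/160
  (U=3, V=4, W=0, X=0, Z=3, Y=2) weight 1/160
  (U=3, V=4, W=0, X=1, Z=3, Y=0) weight 1/480
  (U=3, V=4, W=0, X=1, Z=3, Y=1) weight 1/480
  (U=3, V=4, W=0, X=1, Z=3, Y=2) weight 1/480
  (U=3, V=4, W=1, X=0, Z=2, Y=0) weight 1/640
  (U=3, V=4, W=1, X=0, Z=2, Y=1) weight 1/640
  … 4 more
Group by Z:
  weight(Z=2) = 1/160
  weight(Z=3) = 1/40
Total weight = 1/160 + 1/40 = 1/32
P(Z=2 | obs) = 1/160 / 1/32 = 1/5
P(Z=3 | obs) = 1/40 / 1/32 = 4/5
argmax = 3

argmax_v P(Z = v | obs) = 3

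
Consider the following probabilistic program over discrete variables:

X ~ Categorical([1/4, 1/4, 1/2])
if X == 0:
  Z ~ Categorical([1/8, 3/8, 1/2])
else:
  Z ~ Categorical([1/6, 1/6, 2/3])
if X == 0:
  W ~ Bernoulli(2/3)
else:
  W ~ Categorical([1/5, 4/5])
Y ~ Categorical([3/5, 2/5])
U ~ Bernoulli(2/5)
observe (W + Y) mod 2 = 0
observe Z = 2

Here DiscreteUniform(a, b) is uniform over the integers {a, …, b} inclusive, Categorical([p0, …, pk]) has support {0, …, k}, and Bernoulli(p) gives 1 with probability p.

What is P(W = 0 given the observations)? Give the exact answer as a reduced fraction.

Enumerate traces; 12 have nonzero weight after conditioning:
  (X=0, Z=2, W=0, Y=0, U=0) weight 3/200
  (X=0, Z=2, W=0, Y=0, U=1) weight 1/100
  (X=0, Z=2, W=1, Y=1, U=0) weight 1/50
  (X=0, Z=2, W=1, Y=1, U=1) weight 1/75
  (X=1, Z=2, W=0, Y=0, U=0) weight 3/250
  (X=1, Z=2, W=0, Y=0, U=1) weight 1/125
  (X=1, Z=2, W=1, Y=1, U=0) weight 4/125
  (X=1, Z=2, W=1, Y=1, U=1) weight 8/375
  … 4 more
Group by W:
  weight(W=0) = 17/200
  weight(W=1) = 29/150
Total weight = 17/200 + 29/150 = 167/600
P(W=0 | obs) = 17/200 / 167/600 = 51/167
P(W=1 | obs) = 29/150 / 167/600 = 116/167

P(W = 0 | obs) = 51/167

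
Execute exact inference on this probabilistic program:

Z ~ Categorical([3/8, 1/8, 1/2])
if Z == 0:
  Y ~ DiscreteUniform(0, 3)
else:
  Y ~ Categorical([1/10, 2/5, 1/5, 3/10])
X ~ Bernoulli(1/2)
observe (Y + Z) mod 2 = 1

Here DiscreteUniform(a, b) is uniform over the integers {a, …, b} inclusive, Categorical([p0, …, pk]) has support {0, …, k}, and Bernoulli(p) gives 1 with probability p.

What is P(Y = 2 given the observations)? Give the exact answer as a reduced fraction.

P(Y = 2 | obs) = 1/23

Enumerate traces; 12 have nonzero weight after conditioning:
  (Z=0, Y=1, X=0) weight 3/64
  (Z=0, Y=1, X=1) weight 3/64
  (Z=0, Y=3, X=0) weight 3/64
  (Z=0, Y=3, X=1) weight 3/64
  (Z=1, Y=0, X=0) weight 1/160
  (Z=1, Y=0, X=1) weight 1/160
  (Z=1, Y=2, X=0) weight 1/80
  (Z=1, Y=2, X=1) weight 1/80
  … 4 more
Group by Y:
  weight(Y=0) = 1/80
  weight(Y=1) = 47/160
  weight(Y=2) = 1/40
  weight(Y=3) = 39/160
Total weight = 1/80 + 47/160 + 1/40 + 39/160 = 23/40
P(Y=0 | obs) = 1/80 / 23/40 = 1/46
P(Y=1 | obs) = 47/160 / 23/40 = 47/92
P(Y=2 | obs) = 1/40 / 23/40 = 1/23
P(Y=3 | obs) = 39/160 / 23/40 = 39/92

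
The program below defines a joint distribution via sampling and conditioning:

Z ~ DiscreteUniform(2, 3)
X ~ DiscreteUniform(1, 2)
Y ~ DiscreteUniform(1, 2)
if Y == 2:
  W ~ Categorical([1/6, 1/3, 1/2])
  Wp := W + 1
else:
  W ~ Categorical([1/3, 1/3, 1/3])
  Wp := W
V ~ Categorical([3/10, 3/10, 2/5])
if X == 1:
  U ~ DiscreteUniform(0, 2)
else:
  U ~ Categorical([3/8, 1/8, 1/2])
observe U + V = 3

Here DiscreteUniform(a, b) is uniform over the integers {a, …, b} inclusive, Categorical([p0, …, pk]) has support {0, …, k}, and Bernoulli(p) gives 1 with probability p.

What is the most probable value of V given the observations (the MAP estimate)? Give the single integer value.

argmax_v P(V = v | obs) = 1

Enumerate traces; 48 have nonzero weight after conditioning:
  (Z=2, X=1, Y=1, W=0, V=1, U=2) weight 1/240
  (Z=2, X=1, Y=1, W=0, V=2, U=1) weight 1/180
  (Z=2, X=1, Y=1, W=1, V=1, U=2) weight 1/240
  (Z=2, X=1, Y=1, W=1, V=2, U=1) weight 1/180
  (Z=2, X=1, Y=1, W=2, V=1, U=2) weight 1/240
  (Z=2, X=1, Y=1, W=2, V=2, U=1) weight 1/180
  (Z=2, X=1, Y=2, W=0, V=1, U=2) weight 1/480
  (Z=2, X=1, Y=2, W=0, V=2, U=1) weight 1/360
  … 40 more
Group by V:
  weight(V=1) = 1/8
  weight(V=2) = 11/120
Total weight = 1/8 + 11/120 = 13/60
P(V=1 | obs) = 1/8 / 13/60 = 15/26
P(V=2 | obs) = 11/120 / 13/60 = 11/26
argmax = 1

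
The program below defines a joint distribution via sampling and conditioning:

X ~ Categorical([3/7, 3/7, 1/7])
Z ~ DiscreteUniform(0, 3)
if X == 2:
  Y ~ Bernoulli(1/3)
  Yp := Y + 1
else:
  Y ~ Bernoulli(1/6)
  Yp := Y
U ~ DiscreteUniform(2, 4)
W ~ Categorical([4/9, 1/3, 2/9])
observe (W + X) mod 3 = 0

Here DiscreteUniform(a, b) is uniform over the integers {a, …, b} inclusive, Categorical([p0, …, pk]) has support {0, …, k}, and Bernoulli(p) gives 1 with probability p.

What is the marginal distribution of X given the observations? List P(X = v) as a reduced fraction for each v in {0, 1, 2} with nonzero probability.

Enumerate traces; 72 have nonzero weight after conditioning:
  (X=0, Z=0, Y=0, U=2, W=0) weight 5/378
  (X=0, Z=0, Y=0, U=3, W=0) weight 5/378
  (X=0, Z=0, Y=0, U=4, W=0) weight 5/378
  (X=0, Z=0, Y=1, U=2, W=0) weight 1/378
  (X=0, Z=0, Y=1, U=3, W=0) weight 1/378
  (X=0, Z=0, Y=1, U=4, W=0) weight 1/378
  (X=0, Z=1, Y=0, U=2, W=0) weight 5/378
  (X=0, Z=1, Y=0, U=3, W=0) weight 5/378
  (X=1, Z=0, Y=0, U=2, W=2) weight 5/756
  (X=2, Z=0, Y=0, U=2, W=1) weight 1/378
  … 62 more
Group by X:
  weight(X=0) = 4/21
  weight(X=1) = 2/21
  weight(X=2) = 1/21
Total weight = 4/21 + 2/21 + 1/21 = 1/3
P(X=0 | obs) = 4/21 / 1/3 = 4/7
P(X=1 | obs) = 2/21 / 1/3 = 2/7
P(X=2 | obs) = 1/21 / 1/3 = 1/7

P(X=0) = 4/7, P(X=1) = 2/7, P(X=2) = 1/7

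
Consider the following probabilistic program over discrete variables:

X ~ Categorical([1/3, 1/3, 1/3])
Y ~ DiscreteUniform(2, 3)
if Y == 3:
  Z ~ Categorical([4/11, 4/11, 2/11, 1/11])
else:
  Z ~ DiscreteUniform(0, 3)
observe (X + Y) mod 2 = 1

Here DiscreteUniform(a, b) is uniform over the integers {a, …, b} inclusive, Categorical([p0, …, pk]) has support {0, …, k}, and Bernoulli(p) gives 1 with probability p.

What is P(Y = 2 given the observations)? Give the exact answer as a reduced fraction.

P(Y = 2 | obs) = 1/3

Enumerate traces; 12 have nonzero weight after conditioning:
  (X=0, Y=3, Z=0) weight 2/33
  (X=0, Y=3, Z=1) weight 2/33
  (X=0, Y=3, Z=2) weight 1/33
  (X=0, Y=3, Z=3) weight 1/66
  (X=1, Y=2, Z=0) weight 1/24
  (X=1, Y=2, Z=1) weight 1/24
  (X=1, Y=2, Z=2) weight 1/24
  (X=1, Y=2, Z=3) weight 1/24
  … 4 more
Group by Y:
  weight(Y=2) = 1/6
  weight(Y=3) = 1/3
Total weight = 1/6 + 1/3 = 1/2
P(Y=2 | obs) = 1/6 / 1/2 = 1/3
P(Y=3 | obs) = 1/3 / 1/2 = 2/3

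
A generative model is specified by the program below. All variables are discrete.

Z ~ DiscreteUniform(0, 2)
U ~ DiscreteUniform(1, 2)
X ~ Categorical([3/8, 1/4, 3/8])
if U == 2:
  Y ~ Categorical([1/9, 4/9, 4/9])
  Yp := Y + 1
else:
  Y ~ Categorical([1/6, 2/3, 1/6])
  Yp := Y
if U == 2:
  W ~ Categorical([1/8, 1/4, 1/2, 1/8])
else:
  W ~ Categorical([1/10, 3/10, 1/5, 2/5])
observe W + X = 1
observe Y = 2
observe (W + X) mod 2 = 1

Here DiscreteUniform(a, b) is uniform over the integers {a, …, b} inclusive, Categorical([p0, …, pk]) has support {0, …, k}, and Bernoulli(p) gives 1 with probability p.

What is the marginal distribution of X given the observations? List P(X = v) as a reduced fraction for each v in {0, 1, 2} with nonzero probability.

P(X=0) = 87/113, P(X=1) = 26/113

Enumerate traces; 12 have nonzero weight after conditioning:
  (Z=0, U=1, X=0, Y=2, W=1) weight 1/320
  (Z=0, U=1, X=1, Y=2, W=0) weight 1/1440
  (Z=0, U=2, X=0, Y=2, W=1) weight 1/144
  (Z=0, U=2, X=1, Y=2, W=0) weight 1/432
  (Z=1, U=1, X=0, Y=2, W=1) weight 1/320
  (Z=1, U=1, X=1, Y=2, W=0) weight 1/1440
  (Z=1, U=2, X=0, Y=2, W=1) weight 1/144
  (Z=1, U=2, X=1, Y=2, W=0) weight 1/432
  … 4 more
Group by X:
  weight(X=0) = 29/960
  weight(X=1) = 13/1440
Total weight = 29/960 + 13/1440 = 113/2880
P(X=0 | obs) = 29/960 / 113/2880 = 87/113
P(X=1 | obs) = 13/1440 / 113/2880 = 26/113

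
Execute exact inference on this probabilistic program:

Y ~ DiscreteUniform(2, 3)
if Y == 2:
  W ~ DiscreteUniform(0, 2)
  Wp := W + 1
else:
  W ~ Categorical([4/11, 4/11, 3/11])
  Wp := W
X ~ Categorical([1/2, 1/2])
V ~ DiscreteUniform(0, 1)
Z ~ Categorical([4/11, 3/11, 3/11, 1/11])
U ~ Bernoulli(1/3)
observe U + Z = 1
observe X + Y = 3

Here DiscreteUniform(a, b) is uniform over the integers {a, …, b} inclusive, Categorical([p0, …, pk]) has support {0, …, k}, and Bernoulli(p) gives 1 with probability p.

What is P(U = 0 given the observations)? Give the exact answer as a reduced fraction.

P(U = 0 | obs) = 3/5

Enumerate traces; 24 have nonzero weight after conditioning:
  (Y=2, W=0, X=1, V=0, Z=0, U=1) weight 1/198
  (Y=2, W=0, X=1, V=0, Z=1, U=0) weight 1/132
  (Y=2, W=0, X=1, V=1, Z=0, U=1) weight 1/198
  (Y=2, W=0, X=1, V=1, Z=1, U=0) weight 1/132
  (Y=2, W=1, X=1, V=0, Z=0, U=1) weight 1/198
  (Y=2, W=1, X=1, V=0, Z=1, U=0) weight 1/132
  (Y=2, W=1, X=1, V=1, Z=0, U=1) weight 1/198
  (Y=2, W=1, X=1, V=1, Z=1, U=0) weight 1/132
  … 16 more
Group by U:
  weight(U=0) = 1/11
  weight(U=1) = 2/33
Total weight = 1/11 + 2/33 = 5/33
P(U=0 | obs) = 1/11 / 5/33 = 3/5
P(U=1 | obs) = 2/33 / 5/33 = 2/5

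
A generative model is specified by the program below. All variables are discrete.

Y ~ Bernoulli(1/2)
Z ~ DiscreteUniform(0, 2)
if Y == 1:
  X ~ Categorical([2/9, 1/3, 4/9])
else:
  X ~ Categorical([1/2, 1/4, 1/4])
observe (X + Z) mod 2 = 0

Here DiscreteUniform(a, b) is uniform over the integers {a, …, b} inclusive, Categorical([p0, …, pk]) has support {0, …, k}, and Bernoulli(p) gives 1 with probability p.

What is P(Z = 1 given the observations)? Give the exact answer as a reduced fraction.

P(Z = 1 | obs) = 7/41

Enumerate traces; 10 have nonzero weight after conditioning:
  (Y=0, Z=0, X=0) weight 1/12
  (Y=0, Z=0, X=2) weight 1/24
  (Y=0, Z=1, X=1) weight 1/24
  (Y=0, Z=2, X=0) weight 1/12
  (Y=0, Z=2, X=2) weight 1/24
  (Y=1, Z=0, X=0) weight 1/27
  (Y=1, Z=0, X=2) weight 2/27
  (Y=1, Z=1, X=1) weight 1/18
  … 2 more
Group by Z:
  weight(Z=0) = 17/72
  weight(Z=1) = 7/72
  weight(Z=2) = 17/72
Total weight = 17/72 + 7/72 + 17/72 = 41/72
P(Z=0 | obs) = 17/72 / 41/72 = 17/41
P(Z=1 | obs) = 7/72 / 41/72 = 7/41
P(Z=2 | obs) = 17/72 / 41/72 = 17/41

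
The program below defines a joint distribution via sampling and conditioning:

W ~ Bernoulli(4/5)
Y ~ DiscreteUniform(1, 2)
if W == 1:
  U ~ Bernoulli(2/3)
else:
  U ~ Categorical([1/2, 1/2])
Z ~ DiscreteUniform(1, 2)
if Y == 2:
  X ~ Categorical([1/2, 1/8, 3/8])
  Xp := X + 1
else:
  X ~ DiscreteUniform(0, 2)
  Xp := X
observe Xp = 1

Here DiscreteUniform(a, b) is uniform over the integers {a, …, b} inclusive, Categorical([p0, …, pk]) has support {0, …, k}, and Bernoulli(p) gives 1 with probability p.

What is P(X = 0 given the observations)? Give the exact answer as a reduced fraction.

P(X = 0 | obs) = 3/5

Enumerate traces; 16 have nonzero weight after conditioning:
  (W=0, Y=1, U=0, Z=1, X=1) weight 1/120
  (W=0, Y=1, U=0, Z=2, X=1) weight 1/120
  (W=0, Y=1, U=1, Z=1, X=1) weight 1/120
  (W=0, Y=1, U=1, Z=2, X=1) weight 1/120
  (W=0, Y=2, U=0, Z=1, X=0) weight 1/80
  (W=0, Y=2, U=0, Z=2, X=0) weight 1/80
  (W=0, Y=2, U=1, Z=1, X=0) weight 1/80
  (W=0, Y=2, U=1, Z=2, X=0) weight 1/80
  … 8 more
Group by X:
  weight(X=0) = 1/4
  weight(X=1) = 1/6
Total weight = 1/4 + 1/6 = 5/12
P(X=0 | obs) = 1/4 / 5/12 = 3/5
P(X=1 | obs) = 1/6 / 5/12 = 2/5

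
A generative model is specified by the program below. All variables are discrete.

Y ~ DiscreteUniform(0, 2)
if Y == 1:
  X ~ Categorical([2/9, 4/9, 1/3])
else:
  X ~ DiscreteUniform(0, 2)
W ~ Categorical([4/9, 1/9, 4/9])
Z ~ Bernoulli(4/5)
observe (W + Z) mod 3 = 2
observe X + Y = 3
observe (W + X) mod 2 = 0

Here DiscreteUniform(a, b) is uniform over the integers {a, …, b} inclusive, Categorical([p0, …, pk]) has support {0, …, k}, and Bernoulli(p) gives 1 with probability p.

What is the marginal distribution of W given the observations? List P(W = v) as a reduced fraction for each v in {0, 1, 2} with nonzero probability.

Enumerate traces; 2 have nonzero weight after conditioning:
  (Y=1, X=2, W=2, Z=0) weight 4/405
  (Y=2, X=1, W=1, Z=1) weight 4/405
Group by W:
  weight(W=1) = 4/405
  weight(W=2) = 4/405
Total weight = 4/405 + 4/405 = 8/405
P(W=1 | obs) = 4/405 / 8/405 = 1/2
P(W=2 | obs) = 4/405 / 8/405 = 1/2

P(W=1) = 1/2, P(W=2) = 1/2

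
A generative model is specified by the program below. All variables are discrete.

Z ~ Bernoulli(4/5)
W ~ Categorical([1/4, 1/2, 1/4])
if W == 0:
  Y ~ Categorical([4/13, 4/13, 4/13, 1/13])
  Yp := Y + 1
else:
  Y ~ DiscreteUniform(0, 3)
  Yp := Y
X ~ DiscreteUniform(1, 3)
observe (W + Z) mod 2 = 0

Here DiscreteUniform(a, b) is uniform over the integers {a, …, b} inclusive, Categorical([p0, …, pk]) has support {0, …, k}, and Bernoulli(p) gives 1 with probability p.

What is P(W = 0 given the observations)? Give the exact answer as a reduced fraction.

Enumerate traces; 36 have nonzero weight after conditioning:
  (Z=0, W=0, Y=0, X=1) weight 1/195
  (Z=0, W=0, Y=0, X=2) weight 1/195
  (Z=0, W=0, Y=0, X=3) weight 1/195
  (Z=0, W=0, Y=1, X=1) weight 1/195
  (Z=0, W=0, Y=1, X=2) weight 1/195
  (Z=0, W=0, Y=1, X=3) weight 1/195
  (Z=0, W=0, Y=2, X=1) weight 1/195
  (Z=0, W=0, Y=2, X=2) weight 1/195
  (Z=0, W=2, Y=0, X=1) weight 1/240
  (Z=1, W=1, Y=0, X=1) weight 1/30
  … 26 more
Group by W:
  weight(W=0) = 1/20
  weight(W=1) = 2/5
  weight(W=2) = 1/20
Total weight = 1/20 + 2/5 + 1/20 = 1/2
P(W=0 | obs) = 1/20 / 1/2 = 1/10
P(W=1 | obs) = 2/5 / 1/2 = 4/5
P(W=2 | obs) = 1/20 / 1/2 = 1/10

P(W = 0 | obs) = 1/10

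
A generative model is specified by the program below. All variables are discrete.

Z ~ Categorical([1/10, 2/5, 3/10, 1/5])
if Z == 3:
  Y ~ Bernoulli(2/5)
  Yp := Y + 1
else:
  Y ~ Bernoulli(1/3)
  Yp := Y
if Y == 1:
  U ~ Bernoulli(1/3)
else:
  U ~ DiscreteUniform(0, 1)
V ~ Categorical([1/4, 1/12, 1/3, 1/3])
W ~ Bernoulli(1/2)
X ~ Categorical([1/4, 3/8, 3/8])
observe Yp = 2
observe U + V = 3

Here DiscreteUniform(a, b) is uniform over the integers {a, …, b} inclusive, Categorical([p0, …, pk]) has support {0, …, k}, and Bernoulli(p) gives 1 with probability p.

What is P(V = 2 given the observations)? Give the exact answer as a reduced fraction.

Enumerate traces; 12 have nonzero weight after conditioning:
  (Z=3, Y=1, U=0, V=3, W=0, X=0) weight 1/450
  (Z=3, Y=1, U=0, V=3, W=0, X=1) weight 1/300
  (Z=3, Y=1, U=0, V=3, W=0, X=2) weight 1/300
  (Z=3, Y=1, U=0, V=3, W=1, X=0) weight 1/450
  (Z=3, Y=1, U=0, V=3, W=1, X=1) weight 1/300
  (Z=3, Y=1, U=0, V=3, W=1, X=2) weight 1/300
  (Z=3, Y=1, U=1, V=2, W=0, X=0) weight 1/900
  (Z=3, Y=1, U=1, V=2, W=0, X=1) weight 1/600
  … 4 more
Group by V:
  weight(V=2) = 2/225
  weight(V=3) = 4/225
Total weight = 2/225 + 4/225 = 2/75
P(V=2 | obs) = 2/225 / 2/75 = 1/3
P(V=3 | obs) = 4/225 / 2/75 = 2/3

P(V = 2 | obs) = 1/3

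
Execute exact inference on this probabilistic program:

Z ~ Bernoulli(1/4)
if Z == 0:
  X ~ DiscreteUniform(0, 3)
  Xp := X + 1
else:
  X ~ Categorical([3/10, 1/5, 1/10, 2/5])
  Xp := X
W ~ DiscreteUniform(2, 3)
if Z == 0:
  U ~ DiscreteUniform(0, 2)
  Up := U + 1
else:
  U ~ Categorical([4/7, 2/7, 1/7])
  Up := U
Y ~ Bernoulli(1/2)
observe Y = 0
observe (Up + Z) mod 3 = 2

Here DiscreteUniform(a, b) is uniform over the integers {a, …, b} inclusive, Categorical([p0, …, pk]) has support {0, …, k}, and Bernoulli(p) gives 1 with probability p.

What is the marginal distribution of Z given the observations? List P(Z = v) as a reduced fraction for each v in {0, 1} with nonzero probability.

Enumerate traces; 16 have nonzero weight after conditioning:
  (Z=0, X=0, W=2, U=1, Y=0) weight 1/64
  (Z=0, X=0, W=3, U=1, Y=0) weight 1/64
  (Z=0, X=1, W=2, U=1, Y=0) weight 1/64
  (Z=0, X=1, W=3, U=1, Y=0) weight 1/64
  (Z=0, X=2, W=2, U=1, Y=0) weight 1/64
  (Z=0, X=2, W=3, U=1, Y=0) weight 1/64
  (Z=0, X=3, W=2, U=1, Y=0) weight 1/64
  (Z=0, X=3, W=3, U=1, Y=0) weight 1/64
  (Z=1, X=0, W=2, U=1, Y=0) weight 3/560
  … 7 more
Group by Z:
  weight(Z=0) = 1/8
  weight(Z=1) = 1/28
Total weight = 1/8 + 1/28 = 9/56
P(Z=0 | obs) = 1/8 / 9/56 = 7/9
P(Z=1 | obs) = 1/28 / 9/56 = 2/9

P(Z=0) = 7/9, P(Z=1) = 2/9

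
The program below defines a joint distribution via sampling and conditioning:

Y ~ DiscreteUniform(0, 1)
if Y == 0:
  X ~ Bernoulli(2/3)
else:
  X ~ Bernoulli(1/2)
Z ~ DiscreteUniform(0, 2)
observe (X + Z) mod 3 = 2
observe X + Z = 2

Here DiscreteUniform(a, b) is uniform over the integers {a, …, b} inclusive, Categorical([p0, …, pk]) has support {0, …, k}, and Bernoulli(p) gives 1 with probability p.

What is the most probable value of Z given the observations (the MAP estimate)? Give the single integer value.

Enumerate traces; 4 have nonzero weight after conditioning:
  (Y=0, X=0, Z=2) weight 1/18
  (Y=0, X=1, Z=1) weight 1/9
  (Y=1, X=0, Z=2) weight 1/12
  (Y=1, X=1, Z=1) weight 1/12
Group by Z:
  weight(Z=1) = 7/36
  weight(Z=2) = 5/36
Total weight = 7/36 + 5/36 = 1/3
P(Z=1 | obs) = 7/36 / 1/3 = 7/12
P(Z=2 | obs) = 5/36 / 1/3 = 5/12
argmax = 1

argmax_v P(Z = v | obs) = 1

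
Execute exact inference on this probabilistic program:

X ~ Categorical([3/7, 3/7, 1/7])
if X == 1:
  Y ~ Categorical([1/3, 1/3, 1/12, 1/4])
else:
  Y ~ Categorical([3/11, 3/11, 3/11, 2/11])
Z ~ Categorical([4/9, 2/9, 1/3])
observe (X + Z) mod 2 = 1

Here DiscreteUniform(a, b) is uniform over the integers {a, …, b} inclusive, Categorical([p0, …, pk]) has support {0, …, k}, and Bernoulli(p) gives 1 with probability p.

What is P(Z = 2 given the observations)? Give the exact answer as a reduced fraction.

P(Z = 2 | obs) = 9/29

Enumerate traces; 16 have nonzero weight after conditioning:
  (X=0, Y=0, Z=1) weight 2/77
  (X=0, Y=1, Z=1) weight 2/77
  (X=0, Y=2, Z=1) weight 2/77
  (X=0, Y=3, Z=1) weight 4/231
  (X=1, Y=0, Z=0) weight 4/63
  (X=1, Y=0, Z=2) weight 1/21
  (X=1, Y=1, Z=0) weight 4/63
  (X=1, Y=1, Z=2) weight 1/21
  … 8 more
Group by Z:
  weight(Z=0) = 4/21
  weight(Z=1) = 8/63
  weight(Z=2) = 1/7
Total weight = 4/21 + 8/63 + 1/7 = 29/63
P(Z=0 | obs) = 4/21 / 29/63 = 12/29
P(Z=1 | obs) = 8/63 / 29/63 = 8/29
P(Z=2 | obs) = 1/7 / 29/63 = 9/29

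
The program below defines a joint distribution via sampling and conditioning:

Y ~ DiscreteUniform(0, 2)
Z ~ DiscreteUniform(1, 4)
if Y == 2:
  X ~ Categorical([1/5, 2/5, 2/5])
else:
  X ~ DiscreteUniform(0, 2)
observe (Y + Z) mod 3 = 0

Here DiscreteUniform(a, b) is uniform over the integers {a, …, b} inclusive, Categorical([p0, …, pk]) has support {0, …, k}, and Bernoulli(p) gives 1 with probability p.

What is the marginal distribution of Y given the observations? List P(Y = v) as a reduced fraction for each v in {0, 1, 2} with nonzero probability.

Enumerate traces; 12 have nonzero weight after conditioning:
  (Y=0, Z=3, X=0) weight 1/36
  (Y=0, Z=3, X=1) weight 1/36
  (Y=0, Z=3, X=2) weight 1/36
  (Y=1, Z=2, X=0) weight 1/36
  (Y=1, Z=2, X=1) weight 1/36
  (Y=1, Z=2, X=2) weight 1/36
  (Y=2, Z=1, X=0) weight 1/60
  (Y=2, Z=1, X=1) weight 1/30
  … 4 more
Group by Y:
  weight(Y=0) = 1/12
  weight(Y=1) = 1/12
  weight(Y=2) = 1/6
Total weight = 1/12 + 1/12 + 1/6 = 1/3
P(Y=0 | obs) = 1/12 / 1/3 = 1/4
P(Y=1 | obs) = 1/12 / 1/3 = 1/4
P(Y=2 | obs) = 1/6 / 1/3 = 1/2

P(Y=0) = 1/4, P(Y=1) = 1/4, P(Y=2) = 1/2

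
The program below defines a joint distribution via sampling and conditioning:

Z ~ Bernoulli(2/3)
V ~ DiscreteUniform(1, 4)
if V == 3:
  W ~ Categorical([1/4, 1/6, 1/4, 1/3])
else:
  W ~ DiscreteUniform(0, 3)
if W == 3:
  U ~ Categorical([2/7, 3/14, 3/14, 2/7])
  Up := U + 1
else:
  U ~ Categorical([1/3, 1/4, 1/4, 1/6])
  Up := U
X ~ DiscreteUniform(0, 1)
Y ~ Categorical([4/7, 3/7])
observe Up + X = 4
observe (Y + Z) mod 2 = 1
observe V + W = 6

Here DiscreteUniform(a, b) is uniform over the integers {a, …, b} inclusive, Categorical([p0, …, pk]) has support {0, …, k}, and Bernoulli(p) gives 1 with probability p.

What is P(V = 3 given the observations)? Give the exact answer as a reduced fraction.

P(V = 3 | obs) = 4/5

Enumerate traces; 6 have nonzero weight after conditioning:
  (Z=0, V=3, W=3, U=2, X=1, Y=1) weight 1/784
  (Z=0, V=3, W=3, U=3, X=0, Y=1) weight 1/588
  (Z=0, V=4, W=2, U=3, X=1, Y=1) weight 1/1344
  (Z=1, V=3, W=3, U=2, X=1, Y=0) weight 1/294
  (Z=1, V=3, W=3, U=3, X=0, Y=0) weight 2/441
  (Z=1, V=4, W=2, U=3, X=1, Y=0) weight 1/504
Group by V:
  weight(V=3) = 11/1008
  weight(V=4) = 11/4032
Total weight = 11/1008 + 11/4032 = 55/4032
P(V=3 | obs) = 11/1008 / 55/4032 = 4/5
P(V=4 | obs) = 11/4032 / 55/4032 = 1/5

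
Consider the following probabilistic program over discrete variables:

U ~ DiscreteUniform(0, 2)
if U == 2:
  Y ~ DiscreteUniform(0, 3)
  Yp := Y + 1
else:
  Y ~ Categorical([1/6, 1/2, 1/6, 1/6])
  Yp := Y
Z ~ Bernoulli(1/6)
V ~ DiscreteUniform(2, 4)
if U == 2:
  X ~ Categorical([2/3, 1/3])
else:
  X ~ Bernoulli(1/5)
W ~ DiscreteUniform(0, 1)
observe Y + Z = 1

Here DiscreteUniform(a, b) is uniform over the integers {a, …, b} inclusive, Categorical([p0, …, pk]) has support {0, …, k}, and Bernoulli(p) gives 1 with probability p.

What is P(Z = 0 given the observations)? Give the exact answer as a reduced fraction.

P(Z = 0 | obs) = 75/82

Enumerate traces; 72 have nonzero weight after conditioning:
  (U=0, Y=0, Z=1, V=2, X=0, W=0) weight 1/810
  (U=0, Y=0, Z=1, V=2, X=0, W=1) weight 1/810
  (U=0, Y=0, Z=1, V=2, X=1, W=0) weight 1/3240
  (U=0, Y=0, Z=1, V=2, X=1, W=1) weight 1/3240
  (U=0, Y=0, Z=1, V=3, X=0, W=0) weight 1/810
  (U=0, Y=0, Z=1, V=3, X=0, W=1) weight 1/810
  (U=0, Y=0, Z=1, V=3, X=1, W=0) weight 1/3240
  (U=0, Y=0, Z=1, V=3, X=1, W=1) weight 1/3240
  (U=0, Y=1, Z=0, V=2, X=0, W=0) weight 1/54
  … 63 more
Group by Z:
  weight(Z=0) = 25/72
  weight(Z=1) = 7/216
Total weight = 25/72 + 7/216 = 41/108
P(Z=0 | obs) = 25/72 / 41/108 = 75/82
P(Z=1 | obs) = 7/216 / 41/108 = 7/82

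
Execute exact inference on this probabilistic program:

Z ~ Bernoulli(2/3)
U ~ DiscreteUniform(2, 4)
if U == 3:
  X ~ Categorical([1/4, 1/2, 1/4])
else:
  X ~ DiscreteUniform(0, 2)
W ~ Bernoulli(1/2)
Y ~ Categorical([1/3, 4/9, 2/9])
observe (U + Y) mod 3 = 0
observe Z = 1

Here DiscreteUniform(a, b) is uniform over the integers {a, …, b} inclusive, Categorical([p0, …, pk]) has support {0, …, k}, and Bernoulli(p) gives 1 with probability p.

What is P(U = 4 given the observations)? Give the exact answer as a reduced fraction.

P(U = 4 | obs) = 2/9

Enumerate traces; 18 have nonzero weight after conditioning:
  (Z=1, U=2, X=0, W=0, Y=1) weight 4/243
  (Z=1, U=2, X=0, W=1, Y=1) weight 4/243
  (Z=1, U=2, X=1, W=0, Y=1) weight 4/243
  (Z=1, U=2, X=1, W=1, Y=1) weight 4/243
  (Z=1, U=2, X=2, W=0, Y=1) weight 4/243
  (Z=1, U=2, X=2, W=1, Y=1) weight 4/243
  (Z=1, U=3, X=0, W=0, Y=0) weight 1/108
  (Z=1, U=3, X=0, W=1, Y=0) weight 1/108
  (Z=1, U=4, X=0, W=0, Y=2) weight 2/243
  … 9 more
Group by U:
  weight(U=2) = 8/81
  weight(U=3) = 2/27
  weight(U=4) = 4/81
Total weight = 8/81 + 2/27 + 4/81 = 2/9
P(U=2 | obs) = 8/81 / 2/9 = 4/9
P(U=3 | obs) = 2/27 / 2/9 = 1/3
P(U=4 | obs) = 4/81 / 2/9 = 2/9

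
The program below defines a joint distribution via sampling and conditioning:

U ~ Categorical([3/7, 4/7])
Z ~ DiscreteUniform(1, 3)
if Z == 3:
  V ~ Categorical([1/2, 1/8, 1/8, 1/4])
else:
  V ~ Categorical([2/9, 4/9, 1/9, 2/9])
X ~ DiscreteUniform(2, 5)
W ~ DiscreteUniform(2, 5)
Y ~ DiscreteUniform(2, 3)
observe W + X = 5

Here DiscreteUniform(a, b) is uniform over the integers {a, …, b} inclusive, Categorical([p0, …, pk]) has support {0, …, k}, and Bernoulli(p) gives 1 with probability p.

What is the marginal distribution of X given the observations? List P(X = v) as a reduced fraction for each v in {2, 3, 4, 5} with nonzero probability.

P(X=2) = 1/2, P(X=3) = 1/2

Enumerate traces; 96 have nonzero weight after conditioning:
  (U=0, Z=1, V=0, X=2, W=3, Y=2) weight 1/1008
  (U=0, Z=1, V=0, X=2, W=3, Y=3) weight 1/1008
  (U=0, Z=1, V=0, X=3, W=2, Y=2) weight 1/1008
  (U=0, Z=1, V=0, X=3, W=2, Y=3) weight 1/1008
  (U=0, Z=1, V=1, X=2, W=3, Y=2) weight 1/504
  (U=0, Z=1, V=1, X=2, W=3, Y=3) weight 1/504
  (U=0, Z=1, V=1, X=3, W=2, Y=2) weight 1/504
  (U=0, Z=1, V=1, X=3, W=2, Y=3) weight 1/504
  … 88 more
Group by X:
  weight(X=2) = 1/16
  weight(X=3) = 1/16
Total weight = 1/16 + 1/16 = 1/8
P(X=2 | obs) = 1/16 / 1/8 = 1/2
P(X=3 | obs) = 1/16 / 1/8 = 1/2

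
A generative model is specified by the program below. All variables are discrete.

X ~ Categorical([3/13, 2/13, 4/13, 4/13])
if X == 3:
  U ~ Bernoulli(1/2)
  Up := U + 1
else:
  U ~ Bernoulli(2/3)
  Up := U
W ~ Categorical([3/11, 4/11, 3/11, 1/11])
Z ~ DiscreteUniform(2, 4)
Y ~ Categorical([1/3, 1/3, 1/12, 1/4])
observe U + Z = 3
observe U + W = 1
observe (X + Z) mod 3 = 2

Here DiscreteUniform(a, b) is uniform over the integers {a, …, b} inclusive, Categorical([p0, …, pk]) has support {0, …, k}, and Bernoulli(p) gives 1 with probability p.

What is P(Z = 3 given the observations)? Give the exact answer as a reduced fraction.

P(Z = 3 | obs) = 4/13

Enumerate traces; 12 have nonzero weight after conditioning:
  (X=0, U=1, W=0, Z=2, Y=0) weight 2/429
  (X=0, U=1, W=0, Z=2, Y=1) weight 2/429
  (X=0, U=1, W=0, Z=2, Y=2) weight 1/858
  (X=0, U=1, W=0, Z=2, Y=3) weight 1/286
  (X=2, U=0, W=1, Z=3, Y=0) weight 16/3861
  (X=2, U=0, W=1, Z=3, Y=1) weight 16/3861
  (X=2, U=0, W=1, Z=3, Y=2) weight 4/3861
  (X=2, U=0, W=1, Z=3, Y=3) weight 4/1287
  … 4 more
Group by Z:
  weight(Z=2) = 4/143
  weight(Z=3) = 16/1287
Total weight = 4/143 + 16/1287 = 4/99
P(Z=2 | obs) = 4/143 / 4/99 = 9/13
P(Z=3 | obs) = 16/1287 / 4/99 = 4/13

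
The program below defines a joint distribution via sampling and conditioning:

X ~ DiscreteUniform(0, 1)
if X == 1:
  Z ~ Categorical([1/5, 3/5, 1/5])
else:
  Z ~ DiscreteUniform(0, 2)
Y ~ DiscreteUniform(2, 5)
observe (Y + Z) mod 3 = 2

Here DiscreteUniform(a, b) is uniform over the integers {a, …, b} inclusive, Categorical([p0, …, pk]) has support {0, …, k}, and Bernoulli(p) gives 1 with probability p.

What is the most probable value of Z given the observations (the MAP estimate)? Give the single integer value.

argmax_v P(Z = v | obs) = 0

Enumerate traces; 8 have nonzero weight after conditioning:
  (X=0, Z=0, Y=2) weight 1/24
  (X=0, Z=0, Y=5) weight 1/24
  (X=0, Z=1, Y=4) weight 1/24
  (X=0, Z=2, Y=3) weight 1/24
  (X=1, Z=0, Y=2) weight 1/40
  (X=1, Z=0, Y=5) weight 1/40
  (X=1, Z=1, Y=4) weight 3/40
  (X=1, Z=2, Y=3) weight 1/40
Group by Z:
  weight(Z=0) = 2/15
  weight(Z=1) = 7/60
  weight(Z=2) = 1/15
Total weight = 2/15 + 7/60 + 1/15 = 19/60
P(Z=0 | obs) = 2/15 / 19/60 = 8/19
P(Z=1 | obs) = 7/60 / 19/60 = 7/19
P(Z=2 | obs) = 1/15 / 19/60 = 4/19
argmax = 0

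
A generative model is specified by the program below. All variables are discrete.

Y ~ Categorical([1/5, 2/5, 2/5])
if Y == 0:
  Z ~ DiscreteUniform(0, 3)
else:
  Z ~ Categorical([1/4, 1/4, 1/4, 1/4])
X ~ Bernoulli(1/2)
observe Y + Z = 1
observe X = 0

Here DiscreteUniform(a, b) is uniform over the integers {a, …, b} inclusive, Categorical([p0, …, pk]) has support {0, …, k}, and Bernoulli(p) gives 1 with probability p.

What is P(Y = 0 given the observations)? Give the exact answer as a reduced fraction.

P(Y = 0 | obs) = 1/3

Enumerate traces; 2 have nonzero weight after conditioning:
  (Y=0, Z=1, X=0) weight 1/40
  (Y=1, Z=0, X=0) weight 1/20
Group by Y:
  weight(Y=0) = 1/40
  weight(Y=1) = 1/20
Total weight = 1/40 + 1/20 = 3/40
P(Y=0 | obs) = 1/40 / 3/40 = 1/3
P(Y=1 | obs) = 1/20 / 3/40 = 2/3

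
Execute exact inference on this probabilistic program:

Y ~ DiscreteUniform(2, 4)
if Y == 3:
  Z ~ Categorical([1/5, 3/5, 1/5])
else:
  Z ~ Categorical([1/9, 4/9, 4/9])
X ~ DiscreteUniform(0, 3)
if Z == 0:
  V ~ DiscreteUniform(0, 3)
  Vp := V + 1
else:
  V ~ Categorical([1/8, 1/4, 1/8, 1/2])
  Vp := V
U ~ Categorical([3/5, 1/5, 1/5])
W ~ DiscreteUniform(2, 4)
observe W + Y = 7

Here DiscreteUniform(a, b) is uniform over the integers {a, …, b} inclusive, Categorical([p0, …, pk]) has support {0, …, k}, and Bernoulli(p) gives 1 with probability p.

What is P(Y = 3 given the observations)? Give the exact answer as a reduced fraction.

Enumerate traces; 288 have nonzero weight after conditioning:
  (Y=3, Z=0, X=0, V=0, U=0, W=4) weight 1/1200
  (Y=3, Z=0, X=0, V=0, U=1, W=4) weight 1/3600
  (Y=3, Z=0, X=0, V=0, U=2, W=4) weight 1/3600
  (Y=3, Z=0, X=0, V=1, U=0, W=4) weight 1/1200
  (Y=3, Z=0, X=0, V=1, U=1, W=4) weight 1/3600
  (Y=3, Z=0, X=0, V=1, U=2, W=4) weight 1/3600
  (Y=3, Z=0, X=0, V=2, U=0, W=4) weight 1/1200
  (Y=3, Z=0, X=0, V=2, U=1, W=4) weight 1/3600
  (Y=4, Z=0, X=0, V=0, U=0, W=3) weight 1/2160
  … 279 more
Group by Y:
  weight(Y=3) = 1/9
  weight(Y=4) = 1/9
Total weight = 1/9 + 1/9 = 2/9
P(Y=3 | obs) = 1/9 / 2/9 = 1/2
P(Y=4 | obs) = 1/9 / 2/9 = 1/2

P(Y = 3 | obs) = 1/2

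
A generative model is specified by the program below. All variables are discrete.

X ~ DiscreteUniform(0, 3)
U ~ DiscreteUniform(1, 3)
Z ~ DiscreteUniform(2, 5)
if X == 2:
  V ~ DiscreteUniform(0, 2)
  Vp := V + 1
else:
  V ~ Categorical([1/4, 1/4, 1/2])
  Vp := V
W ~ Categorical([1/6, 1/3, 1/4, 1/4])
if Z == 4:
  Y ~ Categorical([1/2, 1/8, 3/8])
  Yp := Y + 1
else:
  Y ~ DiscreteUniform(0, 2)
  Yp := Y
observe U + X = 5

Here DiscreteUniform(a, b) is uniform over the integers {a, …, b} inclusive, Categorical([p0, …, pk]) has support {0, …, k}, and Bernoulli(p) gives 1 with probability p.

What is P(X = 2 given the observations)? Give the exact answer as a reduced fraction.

Enumerate traces; 288 have nonzero weight after conditioning:
  (X=2, U=3, Z=2, V=0, W=0, Y=0) weight 1/2592
  (X=2, U=3, Z=2, V=0, W=0, Y=1) weight 1/2592
  (X=2, U=3, Z=2, V=0, W=0, Y=2) weight 1/2592
  (X=2, U=3, Z=2, V=0, W=1, Y=0) weight 1/1296
  (X=2, U=3, Z=2, V=0, W=1, Y=1) weight 1/1296
  (X=2, U=3, Z=2, V=0, W=1, Y=2) weight 1/1296
  (X=2, U=3, Z=2, V=0, W=2, Y=0) weight 1/1728
  (X=2, U=3, Z=2, V=0, W=2, Y=1) weight 1/1728
  (X=3, U=2, Z=2, V=0, W=0, Y=0) weight 1/3456
  … 279 more
Group by X:
  weight(X=2) = 1/12
  weight(X=3) = 1/12
Total weight = 1/12 + 1/12 = 1/6
P(X=2 | obs) = 1/12 / 1/6 = 1/2
P(X=3 | obs) = 1/12 / 1/6 = 1/2

P(X = 2 | obs) = 1/2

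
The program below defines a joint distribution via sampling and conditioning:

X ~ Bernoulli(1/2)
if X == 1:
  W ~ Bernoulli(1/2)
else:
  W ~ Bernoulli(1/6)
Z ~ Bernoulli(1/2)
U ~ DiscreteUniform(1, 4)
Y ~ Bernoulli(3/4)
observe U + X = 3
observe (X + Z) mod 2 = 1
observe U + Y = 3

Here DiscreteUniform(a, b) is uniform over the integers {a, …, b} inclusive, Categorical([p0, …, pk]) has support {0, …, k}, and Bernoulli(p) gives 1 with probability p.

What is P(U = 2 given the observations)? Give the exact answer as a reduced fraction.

P(U = 2 | obs) = 3/4

Enumerate traces; 4 have nonzero weight after conditioning:
  (X=0, W=0, Z=1, U=3, Y=0) weight 5/384
  (X=0, W=1, Z=1, U=3, Y=0) weight 1/384
  (X=1, W=0, Z=0, U=2, Y=1) weight 3/128
  (X=1, W=1, Z=0, U=2, Y=1) weight 3/128
Group by U:
  weight(U=2) = 3/64
  weight(U=3) = 1/64
Total weight = 3/64 + 1/64 = 1/16
P(U=2 | obs) = 3/64 / 1/16 = 3/4
P(U=3 | obs) = 1/64 / 1/16 = 1/4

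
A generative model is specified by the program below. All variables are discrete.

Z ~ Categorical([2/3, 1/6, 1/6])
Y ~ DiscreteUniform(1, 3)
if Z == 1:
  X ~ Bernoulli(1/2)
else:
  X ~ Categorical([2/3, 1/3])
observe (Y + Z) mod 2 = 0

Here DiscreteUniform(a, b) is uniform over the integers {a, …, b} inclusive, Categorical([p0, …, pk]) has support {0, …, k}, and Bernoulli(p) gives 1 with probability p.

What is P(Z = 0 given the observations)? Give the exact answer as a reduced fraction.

Enumerate traces; 8 have nonzero weight after conditioning:
  (Z=0, Y=2, X=0) weight 4/27
  (Z=0, Y=2, X=1) weight 2/27
  (Z=1, Y=1, X=0) weight 1/36
  (Z=1, Y=1, X=1) weight 1/36
  (Z=1, Y=3, X=0) weight 1/36
  (Z=1, Y=3, X=1) weight 1/36
  (Z=2, Y=2, X=0) weight 1/27
  (Z=2, Y=2, X=1) weight 1/54
Group by Z:
  weight(Z=0) = 2/9
  weight(Z=1) = 1/9
  weight(Z=2) = 1/18
Total weight = 2/9 + 1/9 + 1/18 = 7/18
P(Z=0 | obs) = 2/9 / 7/18 = 4/7
P(Z=1 | obs) = 1/9 / 7/18 = 2/7
P(Z=2 | obs) = 1/18 / 7/18 = 1/7

P(Z = 0 | obs) = 4/7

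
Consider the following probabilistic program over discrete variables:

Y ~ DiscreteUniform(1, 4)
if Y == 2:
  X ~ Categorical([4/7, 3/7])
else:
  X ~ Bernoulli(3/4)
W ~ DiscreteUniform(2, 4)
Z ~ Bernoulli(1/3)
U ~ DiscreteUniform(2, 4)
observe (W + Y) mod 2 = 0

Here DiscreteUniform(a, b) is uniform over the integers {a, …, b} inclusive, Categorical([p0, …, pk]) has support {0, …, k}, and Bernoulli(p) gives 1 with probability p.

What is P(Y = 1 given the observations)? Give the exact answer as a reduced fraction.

P(Y = 1 | obs) = 1/6

Enumerate traces; 72 have nonzero weight after conditioning:
  (Y=1, X=0, W=3, Z=0, U=2) weight 1/216
  (Y=1, X=0, W=3, Z=0, U=3) weight 1/216
  (Y=1, X=0, W=3, Z=0, U=4) weight 1/216
  (Y=1, X=0, W=3, Z=1, U=2) weight 1/432
  (Y=1, X=0, W=3, Z=1, U=3) weight 1/432
  (Y=1, X=0, W=3, Z=1, U=4) weight 1/432
  (Y=1, X=1, W=3, Z=0, U=2) weight 1/72
  (Y=1, X=1, W=3, Z=0, U=3) weight 1/72
  (Y=2, X=0, W=2, Z=0, U=2) weight 2/189
  (Y=3, X=0, W=3, Z=0, U=2) weight 1/216
  … 62 more
Group by Y:
  weight(Y=1) = 1/12
  weight(Y=2) = 1/6
  weight(Y=3) = 1/12
  weight(Y=4) = 1/6
Total weight = 1/12 + 1/6 + 1/12 + 1/6 = 1/2
P(Y=1 | obs) = 1/12 / 1/2 = 1/6
P(Y=2 | obs) = 1/6 / 1/2 = 1/3
P(Y=3 | obs) = 1/12 / 1/2 = 1/6
P(Y=4 | obs) = 1/6 / 1/2 = 1/3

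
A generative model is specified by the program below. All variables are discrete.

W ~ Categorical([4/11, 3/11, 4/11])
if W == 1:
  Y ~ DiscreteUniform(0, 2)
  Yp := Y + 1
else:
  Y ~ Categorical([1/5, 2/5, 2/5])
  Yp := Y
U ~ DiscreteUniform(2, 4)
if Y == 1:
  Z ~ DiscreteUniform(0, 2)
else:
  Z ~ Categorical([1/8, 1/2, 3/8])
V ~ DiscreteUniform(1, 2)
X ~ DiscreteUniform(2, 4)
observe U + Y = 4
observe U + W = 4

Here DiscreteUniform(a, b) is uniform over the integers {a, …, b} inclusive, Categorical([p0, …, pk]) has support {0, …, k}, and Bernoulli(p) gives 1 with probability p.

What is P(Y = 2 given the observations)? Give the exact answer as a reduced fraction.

P(Y = 2 | obs) = 8/17

Enumerate traces; 54 have nonzero weight after conditioning:
  (W=0, Y=0, U=4, Z=0, V=1, X=2) weight 1/1980
  (W=0, Y=0, U=4, Z=0, V=1, X=3) weight 1/1980
  (W=0, Y=0, U=4, Z=0, V=1, X=4) weight 1/1980
  (W=0, Y=0, U=4, Z=0, V=2, X=2) weight 1/1980
  (W=0, Y=0, U=4, Z=0, V=2, X=3) weight 1/1980
  (W=0, Y=0, U=4, Z=0, V=2, X=4) weight 1/1980
  (W=0, Y=0, U=4, Z=1, V=1, X=2) weight 1/495
  (W=0, Y=0, U=4, Z=1, V=1, X=3) weight 1/495
  (W=1, Y=1, U=3, Z=0, V=1, X=2) weight 1/594
  (W=2, Y=2, U=2, Z=0, V=1, X=2) weight 1/990
  … 44 more
Group by Y:
  weight(Y=0) = 4/165
  weight(Y=1) = 1/33
  weight(Y=2) = 8/165
Total weight = 4/165 + 1/33 + 8/165 = 17/165
P(Y=0 | obs) = 4/165 / 17/165 = 4/17
P(Y=1 | obs) = 1/33 / 17/165 = 5/17
P(Y=2 | obs) = 8/165 / 17/165 = 8/17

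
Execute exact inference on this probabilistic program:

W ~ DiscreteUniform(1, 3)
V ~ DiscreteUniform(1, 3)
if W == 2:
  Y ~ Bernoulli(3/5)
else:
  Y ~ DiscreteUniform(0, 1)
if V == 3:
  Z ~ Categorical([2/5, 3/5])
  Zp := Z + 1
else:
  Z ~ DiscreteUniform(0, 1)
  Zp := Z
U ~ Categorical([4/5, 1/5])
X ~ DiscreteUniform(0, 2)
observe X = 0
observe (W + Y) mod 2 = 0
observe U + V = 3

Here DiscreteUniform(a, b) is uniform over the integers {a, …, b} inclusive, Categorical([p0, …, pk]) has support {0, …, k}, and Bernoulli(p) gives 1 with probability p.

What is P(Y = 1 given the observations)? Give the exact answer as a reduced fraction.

Enumerate traces; 12 have nonzero weight after conditioning:
  (W=1, V=2, Y=1, Z=0, U=1, X=0) weight 1/540
  (W=1, V=2, Y=1, Z=1, U=1, X=0) weight 1/540
  (W=1, V=3, Y=1, Z=0, U=0, X=0) weight 4/675
  (W=1, V=3, Y=1, Z=1, U=0, X=0) weight 2/225
  (W=2, V=2, Y=0, Z=0, U=1, X=0) weight 1/675
  (W=2, V=2, Y=0, Z=1, U=1, X=0) weight 1/675
  (W=2, V=3, Y=0, Z=0, U=0, X=0) weight 16/3375
  (W=2, V=3, Y=0, Z=1, U=0, X=0) weight 8/1125
  … 4 more
Group by Y:
  weight(Y=0) = 2/135
  weight(Y=1) = 1/27
Total weight = 2/135 + 1/27 = 7/135
P(Y=0 | obs) = 2/135 / 7/135 = 2/7
P(Y=1 | obs) = 1/27 / 7/135 = 5/7

P(Y = 1 | obs) = 5/7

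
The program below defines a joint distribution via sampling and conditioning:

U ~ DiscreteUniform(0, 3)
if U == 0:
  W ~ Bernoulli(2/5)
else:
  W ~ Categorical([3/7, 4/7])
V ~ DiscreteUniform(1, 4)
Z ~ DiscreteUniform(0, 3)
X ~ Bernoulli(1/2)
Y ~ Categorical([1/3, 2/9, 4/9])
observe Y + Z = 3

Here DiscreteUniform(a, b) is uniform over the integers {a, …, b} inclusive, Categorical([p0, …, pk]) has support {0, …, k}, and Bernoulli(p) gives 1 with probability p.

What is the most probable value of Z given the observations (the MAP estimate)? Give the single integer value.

Enumerate traces; 192 have nonzero weight after conditioning:
  (U=0, W=0, V=1, Z=1, X=0, Y=2) weight 1/480
  (U=0, W=0, V=1, Z=1, X=1, Y=2) weight 1/480
  (U=0, W=0, V=1, Z=2, X=0, Y=1) weight 1/960
  (U=0, W=0, V=1, Z=2, X=1, Y=1) weight 1/960
  (U=0, W=0, V=1, Z=3, X=0, Y=0) weight 1/640
  (U=0, W=0, V=1, Z=3, X=1, Y=0) weight 1/640
  (U=0, W=0, V=2, Z=1, X=0, Y=2) weight 1/480
  (U=0, W=0, V=2, Z=1, X=1, Y=2) weight 1/480
  … 184 more
Group by Z:
  weight(Z=1) = 1/9
  weight(Z=2) = 1/18
  weight(Z=3) = 1/12
Total weight = 1/9 + 1/18 + 1/12 = 1/4
P(Z=1 | obs) = 1/9 / 1/4 = 4/9
P(Z=2 | obs) = 1/18 / 1/4 = 2/9
P(Z=3 | obs) = 1/12 / 1/4 = 1/3
argmax = 1

argmax_v P(Z = v | obs) = 1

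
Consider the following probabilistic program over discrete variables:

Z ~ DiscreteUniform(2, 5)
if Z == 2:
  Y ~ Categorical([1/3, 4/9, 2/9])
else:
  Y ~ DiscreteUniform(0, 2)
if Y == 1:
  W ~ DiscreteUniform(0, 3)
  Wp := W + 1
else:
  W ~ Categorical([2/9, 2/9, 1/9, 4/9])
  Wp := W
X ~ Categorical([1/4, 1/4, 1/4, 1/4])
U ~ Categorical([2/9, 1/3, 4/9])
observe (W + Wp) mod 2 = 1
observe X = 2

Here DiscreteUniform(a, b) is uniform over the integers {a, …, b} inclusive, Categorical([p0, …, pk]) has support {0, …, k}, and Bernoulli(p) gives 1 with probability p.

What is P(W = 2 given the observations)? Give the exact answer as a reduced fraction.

Enumerate traces; 48 have nonzero weight after conditioning:
  (Z=2, Y=1, W=0, X=2, U=0) weight 1/648
  (Z=2, Y=1, W=0, X=2, U=1) weight 1/432
  (Z=2, Y=1, W=0, X=2, U=2) weight 1/324
  (Z=2, Y=1, W=1, X=2, U=0) weight 1/648
  (Z=2, Y=1, W=1, X=2, U=1) weight 1/432
  (Z=2, Y=1, W=1, X=2, U=2) weight 1/324
  (Z=2, Y=1, W=2, X=2, U=0) weight 1/648
  (Z=2, Y=1, W=2, X=2, U=1) weight 1/432
  (Z=2, Y=1, W=3, X=2, U=0) weight 1/648
  … 39 more
Group by W:
  weight(W=0) = 13/576
  weight(W=1) = 13/576
  weight(W=2) = 13/576
  weight(W=3) = 13/576
Total weight = 13/576 + 13/576 + 13/576 + 13/576 = 13/144
P(W=0 | obs) = 13/576 / 13/144 = 1/4
P(W=1 | obs) = 13/576 / 13/144 = 1/4
P(W=2 | obs) = 13/576 / 13/144 = 1/4
P(W=3 | obs) = 13/576 / 13/144 = 1/4

P(W = 2 | obs) = 1/4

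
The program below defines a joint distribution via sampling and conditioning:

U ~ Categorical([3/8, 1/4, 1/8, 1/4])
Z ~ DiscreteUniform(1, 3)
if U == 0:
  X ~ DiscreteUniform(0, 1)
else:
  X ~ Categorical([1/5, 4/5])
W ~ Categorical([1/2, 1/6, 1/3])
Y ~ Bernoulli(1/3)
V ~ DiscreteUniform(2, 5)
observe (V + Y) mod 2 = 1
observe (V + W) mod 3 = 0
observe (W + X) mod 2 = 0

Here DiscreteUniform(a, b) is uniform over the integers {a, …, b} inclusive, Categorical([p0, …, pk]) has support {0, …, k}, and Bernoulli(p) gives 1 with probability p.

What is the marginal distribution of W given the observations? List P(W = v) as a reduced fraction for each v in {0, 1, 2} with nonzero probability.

P(W=0) = 30/73, P(W=1) = 33/73, P(W=2) = 10/73

Enumerate traces; 48 have nonzero weight after conditioning:
  (U=0, Z=1, X=0, W=0, Y=0, V=3) weight 1/192
  (U=0, Z=1, X=0, W=2, Y=1, V=4) weight 1/576
  (U=0, Z=1, X=1, W=1, Y=0, V=5) weight 1/576
  (U=0, Z=1, X=1, W=1, Y=1, V=2) weight 1/1152
  (U=0, Z=2, X=0, W=0, Y=0, V=3) weight 1/192
  (U=0, Z=2, X=0, W=2, Y=1, V=4) weight 1/576
  (U=0, Z=2, X=1, W=1, Y=0, V=5) weight 1/576
  (U=0, Z=2, X=1, W=1, Y=1, V=2) weight 1/1152
  … 40 more
Group by W:
  weight(W=0) = 5/192
  weight(W=1) = 11/384
  weight(W=2) = 5/576
Total weight = 5/192 + 11/384 + 5/576 = 73/1152
P(W=0 | obs) = 5/192 / 73/1152 = 30/73
P(W=1 | obs) = 11/384 / 73/1152 = 33/73
P(W=2 | obs) = 5/576 / 73/1152 = 10/73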